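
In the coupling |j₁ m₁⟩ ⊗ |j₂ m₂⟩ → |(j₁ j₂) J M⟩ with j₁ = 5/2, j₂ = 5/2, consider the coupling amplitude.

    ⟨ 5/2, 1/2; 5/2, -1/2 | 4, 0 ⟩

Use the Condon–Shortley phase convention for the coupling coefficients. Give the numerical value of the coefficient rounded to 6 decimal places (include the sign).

+√(1/7) = +0.377964

√[9·1!4!4!/10! · 3!2!2!3!4!4!] = √(20736/175)
  +(−1)^0/∏(0,1,2,2,2,2)! = 1/16  (running 1/16)
  +(−1)^1/∏(1,0,1,1,3,3)! = -1/36  (running 5/144)
⟨..|..⟩ = √(20736/175)·(5/144) = +0.377964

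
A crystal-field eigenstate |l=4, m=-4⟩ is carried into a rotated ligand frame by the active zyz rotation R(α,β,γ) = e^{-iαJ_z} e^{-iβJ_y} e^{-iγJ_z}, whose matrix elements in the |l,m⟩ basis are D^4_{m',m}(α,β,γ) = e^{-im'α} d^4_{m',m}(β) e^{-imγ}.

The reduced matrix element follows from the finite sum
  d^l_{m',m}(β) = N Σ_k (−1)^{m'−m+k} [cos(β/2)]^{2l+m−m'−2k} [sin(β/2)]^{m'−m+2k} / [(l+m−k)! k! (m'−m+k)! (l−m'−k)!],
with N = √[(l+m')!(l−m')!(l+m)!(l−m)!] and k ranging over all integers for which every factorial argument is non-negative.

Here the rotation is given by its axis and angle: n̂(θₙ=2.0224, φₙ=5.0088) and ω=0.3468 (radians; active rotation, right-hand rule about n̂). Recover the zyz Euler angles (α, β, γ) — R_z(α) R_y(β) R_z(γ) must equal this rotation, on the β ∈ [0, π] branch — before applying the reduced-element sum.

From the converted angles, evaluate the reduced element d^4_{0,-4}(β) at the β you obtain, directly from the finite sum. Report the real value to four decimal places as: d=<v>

d=0.0046

Axis–angle → zyz. n̂ = (sinθₙcosφₙ, sinθₙsinφₙ, cosθₙ) = (+0.262807, -0.860511, -0.436409), ω = 0.3468.
R = I cosω + sinω [n̂]ₓ + (1−cosω) n̂n̂ᵀ gives
  R = [+0.944577, +0.134867, -0.299307; -0.161795, +0.984549, -0.066968; +0.285651, +0.111683, +0.951804]
β = atan2(√(R₁₃²+R₂₃²), R₃₃) = 0.311732; α = atan2(R₂₃, R₁₃) mod 2π = 3.361711; γ = atan2(R₃₂, −R₃₁) mod 2π = 2.768889
d^4_{0,-4}(β=0.3117) via the finite sum:
c=cos(0.311732/2)=0.987877, s=sin(0.311732/2)=0.155236; N=√[24·24·1·40320]=4819.161753
k∈{0} keeps every argument non-negative
  k=0: (−1)^4·4819.1618/(576)·0.9879^4·0.1552^4 = +0.004627
d^4_{0,-4}(0.3117) = +0.004627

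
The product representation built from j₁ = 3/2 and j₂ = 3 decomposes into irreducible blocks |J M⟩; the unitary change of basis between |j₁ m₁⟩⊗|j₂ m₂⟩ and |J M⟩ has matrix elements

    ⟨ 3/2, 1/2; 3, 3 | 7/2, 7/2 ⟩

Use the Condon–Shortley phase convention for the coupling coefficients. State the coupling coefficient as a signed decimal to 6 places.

j₁+j₂−J=1  J+j₁−j₂=2  J−j₁+j₂=5  j₁+j₂+J+1=9
(j₁±m₁, j₂±m₂, J±M) = (2,1,6,0,7,0)
P² = 38400
sum k=1..1:
  [1] −1/240 = -1/240
S = -1/240
C² = P²·S² = 2/3 ; C = -0.816497

−√(2/3) = -0.816497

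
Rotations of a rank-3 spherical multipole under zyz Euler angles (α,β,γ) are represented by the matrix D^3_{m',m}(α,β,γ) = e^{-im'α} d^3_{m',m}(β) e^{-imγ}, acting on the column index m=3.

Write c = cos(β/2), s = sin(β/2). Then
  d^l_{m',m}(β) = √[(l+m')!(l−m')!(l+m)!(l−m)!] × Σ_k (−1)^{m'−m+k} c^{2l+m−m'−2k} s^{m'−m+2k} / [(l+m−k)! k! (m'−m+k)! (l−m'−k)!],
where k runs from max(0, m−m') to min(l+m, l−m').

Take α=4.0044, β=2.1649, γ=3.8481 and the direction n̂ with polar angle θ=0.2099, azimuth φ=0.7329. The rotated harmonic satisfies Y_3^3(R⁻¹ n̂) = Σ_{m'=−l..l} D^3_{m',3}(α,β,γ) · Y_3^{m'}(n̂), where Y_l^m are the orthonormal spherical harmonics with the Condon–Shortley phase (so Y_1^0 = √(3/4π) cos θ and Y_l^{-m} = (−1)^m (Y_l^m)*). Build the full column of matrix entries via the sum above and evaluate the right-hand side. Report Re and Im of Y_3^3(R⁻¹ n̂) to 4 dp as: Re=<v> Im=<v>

Re=0.0866 Im=0.1104

Need the full column D^3_{m',3} for m'=−3..3 at α=4.0044, β=2.1649, γ=3.8481.
cos(β/2)=0.469166, sin(β/2)=0.883110
d^3_{-3,3}: single k=6 term ⇒ +0.474339;  D = +0.423141+0.214356i
d^3_{-2,3}: single k=5 term ⇒ +0.617271;  D = -0.569999+0.236908i
d^3_{-1,3}: single k=4 term ⇒ +0.518511;  D = +0.160190-0.493146i
d^3_{0,3}: single k=3 term ⇒ +0.318082;  D = +0.165912+0.271384i
d^3_{1,3}: single k=2 term ⇒ +0.146346;  D = -0.144494-0.023209i
d^3_{2,3}: single k=1 term ⇒ +0.049173;  D = +0.037497-0.031811i
d^3_{3,3}: single k=0 term ⇒ +0.010665;  D = -0.000047+0.010665i
Y_3^{m'}(θ=0.2099,φ=0.7329) and Σ D·Y over m':
  (+0.4231+0.2144i)·(-0.0022-0.0031i)  (-0.5700+0.2369i)·(+0.0045-0.0432i)  (+0.1602-0.4931i)·(+0.1893-0.1704i)  (+0.1659+0.2714i)·(+0.6507+0.0000i)  (-0.1445-0.0232i)·(-0.1893-0.1704i)  (+0.0375-0.0318i)·(+0.0045+0.0432i)  (-0.0000+0.0107i)·(+0.0022-0.0031i)
Y_3^3(R⁻¹ n̂) = +0.086576+0.110360i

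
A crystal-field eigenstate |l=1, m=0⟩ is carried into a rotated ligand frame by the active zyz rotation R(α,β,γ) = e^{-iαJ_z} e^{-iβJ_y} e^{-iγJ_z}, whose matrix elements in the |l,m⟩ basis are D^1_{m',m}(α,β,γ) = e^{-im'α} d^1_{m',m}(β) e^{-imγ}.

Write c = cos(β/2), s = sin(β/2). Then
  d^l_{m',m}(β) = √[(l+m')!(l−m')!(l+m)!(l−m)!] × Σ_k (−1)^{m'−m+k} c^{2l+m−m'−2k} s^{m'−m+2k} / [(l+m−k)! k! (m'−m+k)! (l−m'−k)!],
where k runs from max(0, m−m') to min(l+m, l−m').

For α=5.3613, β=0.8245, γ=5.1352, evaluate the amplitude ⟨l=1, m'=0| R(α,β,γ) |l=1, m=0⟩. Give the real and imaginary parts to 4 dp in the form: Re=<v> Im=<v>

Re=0.6789 Im=0.0000

First d^1_{0,0}(β=0.8245), then the phase factors e^{-i(0)α} and e^{-i(0)γ}:
Half-angle: c=0.916222, s=0.400672. N=√(1·1·1·1)=1.000000
k: max(0,(0)−(0))=0 … min(1+(0),1−(0))=1
  k=0: (−1)^0·1.0000/(1)·0.9162^2·0.4007^0 = +0.839462
  k=1: (−1)^1·1.0000/(1)·0.9162^0·0.4007^2 = -0.160538
d^1_{0,0}(0.8245) = +0.839462 -0.160538 = +0.678924
Phases: e^{-i·(0)·5.3613}=+1.000000+0.000000i, e^{-i·(0)·5.1352}=+1.000000+0.000000i ⇒ D=+0.678924+0.000000i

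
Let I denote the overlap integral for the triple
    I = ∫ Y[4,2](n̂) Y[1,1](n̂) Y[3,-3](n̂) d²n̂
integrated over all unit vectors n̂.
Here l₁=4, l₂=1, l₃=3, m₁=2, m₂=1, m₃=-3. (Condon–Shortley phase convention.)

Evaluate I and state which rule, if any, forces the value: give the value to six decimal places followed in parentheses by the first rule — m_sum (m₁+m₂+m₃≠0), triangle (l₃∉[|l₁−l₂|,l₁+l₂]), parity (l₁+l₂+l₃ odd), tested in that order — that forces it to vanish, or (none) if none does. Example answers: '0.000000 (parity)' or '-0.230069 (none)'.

0.061558 (none)

m-sum 0 ✓  L=8 even ✓  3≤3≤5 ✓
Π(2lᵢ+1) = 9×3×7 = 189
triangle coeff Δ(4,1,3) = 1/252
Σ_t [1,1]: t=1:−1/36 = -1/36
(3j)²=4/63 [(4 1 3; 0 0 0)], sign=+1
Σ_t [2,2]: t=2:+1/1440 = 1/1440
(3j)²=1/252 [(4 1 3; 2 1 -3)], sign=+1
⇒ 4πI² = 1/21
I = (+1)√(1/21/(4π)) = 0.06155813
No selection rule forces the value: the integral is nonzero (none).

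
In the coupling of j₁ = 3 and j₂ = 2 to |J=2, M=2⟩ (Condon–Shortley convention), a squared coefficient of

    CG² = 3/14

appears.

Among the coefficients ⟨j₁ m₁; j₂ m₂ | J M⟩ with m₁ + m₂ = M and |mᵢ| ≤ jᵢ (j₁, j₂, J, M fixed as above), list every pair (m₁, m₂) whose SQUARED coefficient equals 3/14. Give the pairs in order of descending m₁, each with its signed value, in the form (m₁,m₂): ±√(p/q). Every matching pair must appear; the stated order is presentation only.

(1,1): +√(3/14)

Admissible pairs with m₁+m₂ = M = 2: (0,2), (1,1), (2,0), (3,-1)
  (m₁,m₂)=(3,-1): CG² = 5/14, CG = +√(5/14)
  (m₁,m₂)=(2,0): CG² = 5/14, CG = −√(5/14)
  (m₁,m₂)=(1,1): CG² = 3/14, CG = +√(3/14)   ← matches the target
  (m₁,m₂)=(0,2): CG² = 1/14, CG = −√(1/14)
Pairs with CG² = 3/14: (1,1): +√(3/14)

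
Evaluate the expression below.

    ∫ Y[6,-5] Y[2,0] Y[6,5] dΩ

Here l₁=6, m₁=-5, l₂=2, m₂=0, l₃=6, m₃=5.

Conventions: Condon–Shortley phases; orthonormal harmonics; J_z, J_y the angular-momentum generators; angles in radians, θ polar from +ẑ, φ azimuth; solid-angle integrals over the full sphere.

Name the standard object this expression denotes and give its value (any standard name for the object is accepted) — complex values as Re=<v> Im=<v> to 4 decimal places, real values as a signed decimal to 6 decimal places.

This is a Gaunt coefficient — the integral of a triple product of spherical harmonics over the sphere.
Checks pass: Σm=0; 14 even; l₃=6∈[4,8].
(2·6+1)(2·2+1)(2·6+1) = 845
Δ: 2! 10! 2! / 15! → 1/90090
sum: t=0:+1/69120 t=1:−1/14400 t=2:+1/69120 = -7/172800
3j²(6 2 6; 0 0 0) = Δ·Π!·Σ² = 14/715  (sign -1)
sum: t=1:−1/3628800 t=2:+1/1451520 = 1/2419200
3j²(6 2 6; -5 0 5) = Δ·Π!·Σ² = 11/910  (sign -1)
combine: 4πI² = 845·14/715·11/910 = 1/5
take √, sign +1: I = 0.12615663

Gaunt coefficient, +0.126157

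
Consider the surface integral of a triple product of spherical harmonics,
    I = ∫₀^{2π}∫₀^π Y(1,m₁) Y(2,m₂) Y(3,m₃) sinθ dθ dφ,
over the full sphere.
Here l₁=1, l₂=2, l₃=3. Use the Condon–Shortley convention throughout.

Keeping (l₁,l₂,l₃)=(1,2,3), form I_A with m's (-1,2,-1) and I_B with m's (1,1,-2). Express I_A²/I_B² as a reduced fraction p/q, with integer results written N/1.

Shared (l₁,l₂,l₃)=(1,2,3): N and (l;000)² cancel in I_A²/I_B².
A: Δ = 0!·2!·4!/7! = 1/105; Racah Σ t=0..0: t=0:+1/48 = 1/48; ⇒ 3j(1 2 3; -1 2 -1)² = 1/105, sgn +1
B: Δ = 0!·2!·4!/7! = 1/105; Racah Σ t=0..0: t=0:+1/12 = 1/12; ⇒ 3j(1 2 3; 1 1 -2)² = 2/21, sgn -1
I_A²/I_B² = (1/105)/(2/21) = 1/10

1/10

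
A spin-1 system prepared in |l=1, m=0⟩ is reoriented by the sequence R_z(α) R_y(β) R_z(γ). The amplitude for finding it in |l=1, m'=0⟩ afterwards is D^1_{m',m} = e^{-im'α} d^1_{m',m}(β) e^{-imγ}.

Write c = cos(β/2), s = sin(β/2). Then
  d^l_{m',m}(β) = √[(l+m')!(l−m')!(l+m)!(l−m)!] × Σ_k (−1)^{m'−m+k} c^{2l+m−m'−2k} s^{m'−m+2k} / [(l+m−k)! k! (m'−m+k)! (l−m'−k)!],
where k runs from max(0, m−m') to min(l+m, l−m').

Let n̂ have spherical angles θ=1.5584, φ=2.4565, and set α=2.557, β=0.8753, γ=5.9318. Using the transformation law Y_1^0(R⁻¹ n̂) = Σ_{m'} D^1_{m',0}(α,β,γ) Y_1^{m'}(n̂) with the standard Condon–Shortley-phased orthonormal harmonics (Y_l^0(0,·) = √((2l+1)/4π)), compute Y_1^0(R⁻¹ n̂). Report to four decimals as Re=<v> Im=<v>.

Need the full column D^1_{m',0} for m'=−1..1 at α=2.5570, β=0.8753, γ=5.9318.
cos(β/2)=0.905750, sin(β/2)=0.423812
d^1_{-1,0}: single k=1 term ⇒ +0.542871;  D = -0.452720+0.299589i
d^1_{0,0}: k∈[0..1] ⇒ +0.820383 -0.179617 = +0.640767;  D = +0.640767+0.000000i
d^1_{1,0}: single k=0 term ⇒ -0.542871;  D = +0.452720+0.299589i
Y_1^{m'}(θ=1.5584,φ=2.4565) and Σ D·Y over m':
  (-0.4527+0.2996i)·(-0.2675-0.2186i)  (+0.6408+0.0000i)·(+0.0061+0.0000i)  (+0.4527+0.2996i)·(+0.2675-0.2186i)
Y_1^0(R⁻¹ n̂) = +0.377077+0.000000i

Re=0.3771 Im=0.0000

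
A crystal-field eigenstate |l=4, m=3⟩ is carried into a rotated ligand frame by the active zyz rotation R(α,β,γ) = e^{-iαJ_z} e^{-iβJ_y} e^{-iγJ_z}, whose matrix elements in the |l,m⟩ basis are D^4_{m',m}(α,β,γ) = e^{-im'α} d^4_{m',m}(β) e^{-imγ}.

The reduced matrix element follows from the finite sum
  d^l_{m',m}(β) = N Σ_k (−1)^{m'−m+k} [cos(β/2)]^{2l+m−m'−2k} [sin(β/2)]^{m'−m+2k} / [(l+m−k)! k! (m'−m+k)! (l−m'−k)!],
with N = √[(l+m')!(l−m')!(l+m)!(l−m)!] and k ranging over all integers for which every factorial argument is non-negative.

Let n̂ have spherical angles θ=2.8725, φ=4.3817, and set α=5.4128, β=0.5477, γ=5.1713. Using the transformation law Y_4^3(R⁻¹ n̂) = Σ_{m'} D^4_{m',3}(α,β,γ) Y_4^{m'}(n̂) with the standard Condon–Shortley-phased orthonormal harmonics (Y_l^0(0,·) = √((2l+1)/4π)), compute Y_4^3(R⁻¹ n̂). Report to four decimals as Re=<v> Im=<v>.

Re=-0.1748 Im=0.2054

Need the full column D^4_{m',3} for m'=−4..4 at α=5.4128, β=0.5477, γ=5.1713.
cos(β/2)=0.962737, sin(β/2)=0.270440
d^4_{-4,3}: single k=7 term ⇒ +0.000288;  D = +0.000285-0.000042i
d^4_{-3,3}: k∈[6..7] ⇒ +0.002538 -0.000029 = +0.002510;  D = +0.001879+0.001663i
d^4_{-2,3}: k∈[5..6] ⇒ +0.014490 -0.000381 = +0.014109;  D = -0.000340+0.014105i
d^4_{-1,3}: k∈[4..5] ⇒ +0.060790 -0.002878 = +0.057912;  D = -0.045164+0.036249i
d^4_{0,3}: k∈[3..4] ⇒ +0.193560 -0.015274 = +0.178286;  D = -0.174939-0.034382i
d^4_{1,3}: k∈[2..3] ⇒ +0.462229 -0.060790 = +0.401439;  D = -0.194693-0.351067i
d^4_{2,3}: k∈[1..2] ⇒ +0.775690 -0.183627 = +0.592063;  D = +0.210804-0.553263i
d^4_{3,3}: k∈[0..1] ⇒ +0.738007 -0.407648 = +0.330359;  D = +0.311845-0.109040i
d^4_{4,3}: single k=0 term ⇒ -0.586366;  D = -0.504728-0.298455i
Y_4^{m'}(θ=2.8725,φ=4.3817) and Σ D·Y over m':
  (+0.0003-0.0000i)·(+0.0005+0.0021i)  (+0.0019+0.0017i)·(-0.0190+0.0124i)  (-0.0003+0.0141i)·(-0.1027-0.0799i)  (-0.0452+0.0362i)·(+0.1380-0.4020i)  (-0.1749-0.0344i)·(+0.5657+0.0000i)  (-0.1947-0.3511i)·(-0.1380-0.4020i)  (+0.2108-0.5533i)·(-0.1027+0.0799i)  (+0.3118-0.1090i)·(+0.0190+0.0124i)  (-0.5047-0.2985i)·(+0.0005-0.0021i)
Y_4^3(R⁻¹ n̂) = -0.174835+0.205387i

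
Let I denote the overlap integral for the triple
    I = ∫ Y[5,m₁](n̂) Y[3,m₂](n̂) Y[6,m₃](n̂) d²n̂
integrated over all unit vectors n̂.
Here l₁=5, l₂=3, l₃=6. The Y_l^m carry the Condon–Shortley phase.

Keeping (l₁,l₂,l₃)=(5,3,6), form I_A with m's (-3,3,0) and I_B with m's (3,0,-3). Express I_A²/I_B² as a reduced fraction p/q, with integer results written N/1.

28/3

Shared (l₁,l₂,l₃)=(5,3,6): N and (l;000)² cancel in I_A²/I_B².
A: Δ = 2!·8!·4!/15! = 1/675675; Racah Σ t=2..2: t=2:+1/69120 = 1/69120; ⇒ 3j(5 3 6; -3 3 0)² = 4/429, sgn +1
B: Δ = 2!·8!·4!/15! = 1/675675; Racah Σ t=0..2: t=0:+1/17280 t=1:−1/20160 t=2:+1/483840 = 1/96768; ⇒ 3j(5 3 6; 3 0 -3)² = 1/1001, sgn -1
I_A²/I_B² = (4/429)/(1/1001) = 28/3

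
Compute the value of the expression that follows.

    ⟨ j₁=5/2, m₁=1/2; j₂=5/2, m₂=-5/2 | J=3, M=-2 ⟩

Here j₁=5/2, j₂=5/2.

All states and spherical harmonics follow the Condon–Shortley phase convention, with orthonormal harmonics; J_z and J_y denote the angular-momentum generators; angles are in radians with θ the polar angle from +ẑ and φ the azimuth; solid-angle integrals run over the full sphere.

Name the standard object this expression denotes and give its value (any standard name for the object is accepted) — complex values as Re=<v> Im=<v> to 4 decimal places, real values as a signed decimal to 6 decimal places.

Clebsch–Gordan coefficient, +√(5/12) ≈ +0.645497

This is a Clebsch–Gordan (vector-coupling) coefficient.
√[7·2!3!3!/9! · 3!2!0!5!1!5!] = √(240)
  +(−1)^0/∏(0,2,2,0,1,3)! = 1/24  (running 1/24)
⟨..|..⟩ = √(240)·(1/24) = +0.645497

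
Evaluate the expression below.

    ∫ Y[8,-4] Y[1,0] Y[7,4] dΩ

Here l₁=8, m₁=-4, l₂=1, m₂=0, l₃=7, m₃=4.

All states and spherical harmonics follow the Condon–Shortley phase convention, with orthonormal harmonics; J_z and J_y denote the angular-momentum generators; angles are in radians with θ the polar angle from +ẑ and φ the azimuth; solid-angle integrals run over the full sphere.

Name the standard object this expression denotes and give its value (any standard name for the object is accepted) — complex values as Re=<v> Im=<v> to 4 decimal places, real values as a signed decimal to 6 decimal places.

This is a Gaunt coefficient — the integral of a triple product of spherical harmonics over the sphere.
Checks pass: Σm=0; 16 even; l₃=7∈[7,9].
(2·8+1)(2·1+1)(2·7+1) = 765
Δ: 2! 14! 0! / 17! → 1/2040
sum: t=1:−1/25401600 = -1/25401600
3j²(8 1 7; 0 0 0) = Δ·Π!·Σ² = 8/255  (sign +1)
sum: t=1:−1/239500800 = -1/239500800
3j²(8 1 7; -4 0 4) = Δ·Π!·Σ² = 2/85  (sign +1)
combine: 4πI² = 765·8/255·2/85 = 48/85
take √, sign +1: I = 0.21198553

Gaunt coefficient, +0.211986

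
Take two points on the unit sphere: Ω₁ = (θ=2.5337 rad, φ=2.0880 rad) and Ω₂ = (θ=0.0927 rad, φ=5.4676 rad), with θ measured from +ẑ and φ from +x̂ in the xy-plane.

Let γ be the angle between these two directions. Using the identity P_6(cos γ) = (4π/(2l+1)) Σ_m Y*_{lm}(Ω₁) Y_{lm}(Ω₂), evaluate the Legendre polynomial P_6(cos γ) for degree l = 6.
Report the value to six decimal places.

Addition theorem: P_6(cos γ) = (4π/13) Σ_m Y*_{lm}(Ω₁) Y_{lm}(Ω₂), m = −6…6:
  term(m=-6) = +0.000000-0.000000i   from Y*(Ω₁)=+0.016755-0.000643i, Y(Ω₂)=+0.000000-0.000000i
  term(m=-5) = +0.000000-0.000001i   from Y*(Ω₁)=+0.044031+0.070925i, Y(Ω₂)=-0.000007-0.000009i
  term(m=-4) = +0.000037-0.000051i   from Y*(Ω₁)=-0.116276+0.213849i, Y(Ω₂)=-0.000258-0.000031i
  term(m=-3) = +0.001351-0.001171i   from Y*(Ω₁)=-0.439409+0.008431i, Y(Ω₂)=-0.003124+0.002604i
  term(m=-2) = +0.015835-0.008164i   from Y*(Ω₁)=-0.209237-0.351935i, Y(Ω₂)=-0.002625+0.043432i
  term(m=-1) = -0.012710+0.003084i   from Y*(Ω₁)=-0.022135+0.038912i, Y(Ω₂)=+0.200254+0.212724i
  term(m=+0) = -0.388954-0.000000i   from Y*(Ω₁)=-0.419425-0.000000i, Y(Ω₂)=+0.927352+0.000000i
  term(m=+1) = -0.012710-0.003084i   from Y*(Ω₁)=+0.022135+0.038912i, Y(Ω₂)=-0.200254+0.212724i
  term(m=+2) = +0.015835+0.008164i   from Y*(Ω₁)=-0.209237+0.351935i, Y(Ω₂)=-0.002625-0.043432i
  term(m=+3) = +0.001351+0.001171i   from Y*(Ω₁)=+0.439409+0.008431i, Y(Ω₂)=+0.003124+0.002604i
  term(m=+4) = +0.000037+0.000051i   from Y*(Ω₁)=-0.116276-0.213849i, Y(Ω₂)=-0.000258+0.000031i
  term(m=+5) = +0.000000+0.000001i   from Y*(Ω₁)=-0.044031+0.070925i, Y(Ω₂)=+0.000007-0.000009i
  term(m=+6) = +0.000000+0.000000i   from Y*(Ω₁)=+0.016755+0.000643i, Y(Ω₂)=+0.000000+0.000000i
Σ over m = -0.379930+0.000000i; ×(4π/13) → -0.367257+0.000000i. Real part: -0.367257

-0.367257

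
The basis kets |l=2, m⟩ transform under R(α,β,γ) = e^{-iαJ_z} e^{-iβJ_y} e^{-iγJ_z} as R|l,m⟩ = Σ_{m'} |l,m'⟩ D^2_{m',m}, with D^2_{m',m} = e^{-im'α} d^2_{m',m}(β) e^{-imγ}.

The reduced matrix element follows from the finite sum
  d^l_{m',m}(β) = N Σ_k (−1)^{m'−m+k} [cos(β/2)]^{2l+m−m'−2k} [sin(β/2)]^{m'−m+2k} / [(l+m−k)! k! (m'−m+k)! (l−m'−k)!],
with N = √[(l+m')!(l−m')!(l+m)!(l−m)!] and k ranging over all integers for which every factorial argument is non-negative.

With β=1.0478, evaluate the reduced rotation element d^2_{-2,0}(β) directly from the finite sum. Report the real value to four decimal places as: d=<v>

d^2_{-2,0}(β=1.0478) via the finite sum:
With c≡cos(β/2)=0.865875 and s≡sin(β/2)=0.500261, N=[1·24·2·2]^{1/2}=9.797959
Admissible k: 2..2 (factorial args all ≥0)
  k=2: (−1)^0·9.7980/(4)·0.8659^2·0.5003^2 = +0.459599
d^2_{-2,0}(1.0478) = +0.459599

d=0.4596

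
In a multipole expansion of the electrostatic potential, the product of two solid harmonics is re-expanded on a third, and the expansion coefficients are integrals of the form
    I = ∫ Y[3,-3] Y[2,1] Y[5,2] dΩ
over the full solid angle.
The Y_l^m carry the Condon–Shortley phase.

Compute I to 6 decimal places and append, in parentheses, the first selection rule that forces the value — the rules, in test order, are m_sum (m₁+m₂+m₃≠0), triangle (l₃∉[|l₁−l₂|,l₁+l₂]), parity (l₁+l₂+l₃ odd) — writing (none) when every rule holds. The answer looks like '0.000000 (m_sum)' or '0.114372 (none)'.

0.063396 (none)

m-sum 0 ✓  L=10 even ✓  1≤5≤5 ✓
Π(2lᵢ+1) = 7×5×11 = 385
triangle coeff Δ(3,2,5) = 1/2310
Σ_t [0,0]: t=0:+1/144 = 1/144
(3j)²=10/231 [(3 2 5; 0 0 0)], sign=-1
Σ_t [0,0]: t=0:+1/4320 = 1/4320
(3j)²=1/330 [(3 2 5; -3 1 2)], sign=-1
⇒ 4πI² = 5/99
I = (+1)√(5/99/(4π)) = 0.06339609
No selection rule forces the value: the integral is nonzero (none).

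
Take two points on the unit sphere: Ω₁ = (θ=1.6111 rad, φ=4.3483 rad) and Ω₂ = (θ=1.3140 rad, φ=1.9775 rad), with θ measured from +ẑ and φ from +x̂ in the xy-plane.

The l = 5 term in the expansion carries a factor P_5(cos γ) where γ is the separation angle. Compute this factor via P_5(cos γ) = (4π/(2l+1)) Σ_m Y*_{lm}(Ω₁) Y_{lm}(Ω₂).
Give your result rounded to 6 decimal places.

Term-by-term m-sum for l=5 (normalisation 4π/11 = 1.142397):
  m=-5: (-0.44792 + 0.11421j) × (-0.35155 + 0.17537j) = 0.13744 - 0.11870j  (running Σ = 0.13744 - 0.11870j)
  m=-4: (-0.00673 + 0.05856j) × (-0.01827 - 0.32572j) = 0.01920 + 0.00112j  (running Σ = 0.15664 - 0.11758j)
  m=-3: (-0.30186 - 0.15659j) × (-0.12330 - 0.04510j) = 0.03016 + 0.03292j  (running Σ = 0.18679 - 0.08466j)
  m=-2: (-0.05064 + 0.04515j) × (0.22311 - 0.23597j) = -0.00064 + 0.02202j  (running Σ = 0.18615 - 0.06263j)
  m=-1: (-0.11138 - 0.29226j) × (-0.02258 - 0.05243j) = -0.01281 + 0.01244j  (running Σ = 0.17334 - 0.05019j)
  m=0: (-0.07015 + 0.00000j) × (0.31921 + 0.00000j) = -0.02239 + 0.00000j  (running Σ = 0.15095 - 0.05019j)
  m=1: (0.11138 - 0.29226j) × (0.02258 - 0.05243j) = -0.01281 - 0.01244j  (running Σ = 0.13814 - 0.06263j)
  m=2: (-0.05064 - 0.04515j) × (0.22311 + 0.23597j) = -0.00064 - 0.02202j  (running Σ = 0.13750 - 0.08466j)
  m=3: (0.30186 - 0.15659j) × (0.12330 - 0.04510j) = 0.03016 - 0.03292j  (running Σ = 0.16765 - 0.11758j)
  m=4: (-0.00673 - 0.05856j) × (-0.01827 + 0.32572j) = 0.01920 - 0.00112j  (running Σ = 0.18685 - 0.11870j)
  m=5: (0.44792 + 0.11421j) × (0.35155 + 0.17537j) = 0.13744 + 0.11870j  (running Σ = 0.32429 + 0.00000j)
Accumulated sum 0.32429 + 0.00000j; after 4π/(2l+1) scaling, 0.37047 + 0.00000j ⇒ P_5 = 0.370468

0.370468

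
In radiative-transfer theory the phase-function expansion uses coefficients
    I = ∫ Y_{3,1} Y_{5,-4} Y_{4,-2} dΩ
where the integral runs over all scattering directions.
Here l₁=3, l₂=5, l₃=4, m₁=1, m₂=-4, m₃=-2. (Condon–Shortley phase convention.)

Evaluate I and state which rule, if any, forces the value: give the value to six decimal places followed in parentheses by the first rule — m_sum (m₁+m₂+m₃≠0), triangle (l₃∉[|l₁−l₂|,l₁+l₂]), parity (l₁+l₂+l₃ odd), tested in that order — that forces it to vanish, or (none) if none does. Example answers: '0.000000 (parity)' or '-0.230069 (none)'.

0.000000 (m_sum)

m-sum = 1 − 4 − 2 = -5 ≠ 0 ⇒ I = 0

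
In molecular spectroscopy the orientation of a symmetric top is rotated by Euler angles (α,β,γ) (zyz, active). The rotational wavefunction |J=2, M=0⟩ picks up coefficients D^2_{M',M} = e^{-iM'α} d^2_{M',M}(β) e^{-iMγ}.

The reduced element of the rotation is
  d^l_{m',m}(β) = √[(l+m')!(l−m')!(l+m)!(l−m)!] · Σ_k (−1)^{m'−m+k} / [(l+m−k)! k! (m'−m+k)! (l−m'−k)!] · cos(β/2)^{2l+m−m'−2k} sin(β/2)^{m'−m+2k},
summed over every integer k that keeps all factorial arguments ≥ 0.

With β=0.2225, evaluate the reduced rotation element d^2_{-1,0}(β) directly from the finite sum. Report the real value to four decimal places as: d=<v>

d=0.2636

d^2_{-1,0}(β=0.2225) via the finite sum:
Half-angle: c=0.993818, s=0.111021. N=√(1·6·2·2)=4.898979
The bounds max(0,m−m')=1 and min(l+m,l−m')=2 give 2 terms
  k=1: (−1)^0·4.8990/(2)·0.9938^3·0.1110^1 = +0.266932
  k=2: (−1)^1·4.8990/(2)·0.9938^1·0.1110^3 = -0.003331
d^2_{-1,0}(0.2225) = +0.266932 -0.003331 = +0.263601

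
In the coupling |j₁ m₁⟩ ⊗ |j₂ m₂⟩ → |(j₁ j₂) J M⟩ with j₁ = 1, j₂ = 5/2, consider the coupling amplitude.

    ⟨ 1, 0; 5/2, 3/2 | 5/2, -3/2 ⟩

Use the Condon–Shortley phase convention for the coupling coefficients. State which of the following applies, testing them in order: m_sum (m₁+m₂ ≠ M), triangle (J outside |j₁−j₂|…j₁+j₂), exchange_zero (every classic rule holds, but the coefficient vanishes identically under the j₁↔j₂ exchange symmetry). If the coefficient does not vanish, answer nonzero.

m-sum: m₁+m₂ = 0+3/2 = 3/2, M = -3/2  ✗ ⇒ coefficient is 0

m_sum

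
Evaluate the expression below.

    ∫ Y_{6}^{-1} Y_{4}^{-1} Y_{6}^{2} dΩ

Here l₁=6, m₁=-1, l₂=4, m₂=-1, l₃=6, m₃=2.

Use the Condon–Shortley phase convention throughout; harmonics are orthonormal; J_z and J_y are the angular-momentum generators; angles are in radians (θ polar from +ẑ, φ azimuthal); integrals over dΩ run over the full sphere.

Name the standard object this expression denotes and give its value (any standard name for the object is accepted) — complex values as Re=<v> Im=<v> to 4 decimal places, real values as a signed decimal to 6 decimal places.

Gaunt coefficient, +0.113069

This is a Gaunt coefficient — the integral of a triple product of spherical harmonics over the sphere.
Rules hold: Σm=0, L=16 even, 2≤6≤10.
N = 13·9·13 = 1521
Δ = 4!·8!·4!/17! = 1/15315300
Racah Σ t=0..4: t=0:+1/829440 t=1:−1/25920 t=2:+1/9216 t=3:−1/25920 t=4:+1/829440 = 7/207360
⇒ 3j(6 4 6; 0 0 0)² = 28/2431, sgn +1
Racah Σ t=0..3: t=0:+1/725760 t=1:−1/34560 t=2:+1/17280 t=3:−1/82944 = 53/2903040
⇒ 3j(6 4 6; -1 -1 2)² = 2809/306306, sgn +1
4πI² = N·(3j₀)²·(3jₘ)² = 5618/34969
I = +1·√(0.160657/4π) = 0.11306920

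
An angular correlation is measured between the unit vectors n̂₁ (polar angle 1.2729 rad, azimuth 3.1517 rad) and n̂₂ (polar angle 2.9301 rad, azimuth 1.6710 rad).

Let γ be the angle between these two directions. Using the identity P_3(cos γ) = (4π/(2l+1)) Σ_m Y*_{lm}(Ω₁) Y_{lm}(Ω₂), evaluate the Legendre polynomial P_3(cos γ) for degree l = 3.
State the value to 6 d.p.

Summing Y*_{l m}(θ₁,φ₁)·Y_{l m}(θ₂,φ₂) over m ∈ [−3, 3]; prefactor 4π/(2·3+1) = 1.795196:
  [-3]  conj(Y_{3,-3})(Ω₁) = (-0.364320, -0.011050) ; Y_{3,-3}(Ω₂) = (0.001143, 0.003686) ; Δ = (-0.000376, -0.001356)
  [-2]  conj(Y_{3,-2})(Ω₁) = (0.274066, 0.005541) ; Y_{3,-2}(Ω₂) = (0.043150, -0.008765) ; Δ = (0.011875, -0.002163)
  [-1]  conj(Y_{3,-1})(Ω₁) = (0.175862, 0.001778) ; Y_{3,-1}(Ω₂) = (-0.025651, -0.255133) ; Δ = (-0.004058, -0.044914)
  [+0]  conj(Y_{3,0})(Ω₁) = (-0.281413, -0.000000) ; Y_{3,0}(Ω₂) = (-0.649333, 0.000000) ; Δ = (0.182731, 0.000000)
  [+1]  conj(Y_{3,1})(Ω₁) = (-0.175862, 0.001778) ; Y_{3,1}(Ω₂) = (0.025651, -0.255133) ; Δ = (-0.004058, 0.044914)
  [+2]  conj(Y_{3,2})(Ω₁) = (0.274066, -0.005541) ; Y_{3,2}(Ω₂) = (0.043150, 0.008765) ; Δ = (0.011875, 0.002163)
  [+3]  conj(Y_{3,3})(Ω₁) = (0.364320, -0.011050) ; Y_{3,3}(Ω₂) = (-0.001143, 0.003686) ; Δ = (-0.000376, 0.001356)
Total Σ_m = (0.197614, 0.000000). Multiply by 1.795196: (0.354755, 0.000000). P_3(cos γ) = 0.354755

0.354755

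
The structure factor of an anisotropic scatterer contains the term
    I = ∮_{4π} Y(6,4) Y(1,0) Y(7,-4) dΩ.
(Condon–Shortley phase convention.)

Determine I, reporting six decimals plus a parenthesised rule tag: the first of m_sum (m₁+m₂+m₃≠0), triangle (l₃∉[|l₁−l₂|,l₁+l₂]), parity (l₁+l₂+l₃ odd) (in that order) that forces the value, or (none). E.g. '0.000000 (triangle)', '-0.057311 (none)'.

Checks pass: Σm=0; 14 even; l₃=7∈[5,7].
(2·6+1)(2·1+1)(2·7+1) = 585
Δ: 0! 12! 2! / 15! → 1/1365
sum: t=0:+1/518400 = 1/518400
3j²(6 1 7; 0 0 0) = Δ·Π!·Σ² = 7/195  (sign -1)
sum: t=0:+1/7257600 = 1/7257600
3j²(6 1 7; 4 0 -4) = Δ·Π!·Σ² = 11/455  (sign -1)
combine: 4πI² = 585·7/195·11/455 = 33/65
take √, sign +1: I = 0.20099968
No selection rule forces the value: the integral is nonzero (none).

0.201000 (none)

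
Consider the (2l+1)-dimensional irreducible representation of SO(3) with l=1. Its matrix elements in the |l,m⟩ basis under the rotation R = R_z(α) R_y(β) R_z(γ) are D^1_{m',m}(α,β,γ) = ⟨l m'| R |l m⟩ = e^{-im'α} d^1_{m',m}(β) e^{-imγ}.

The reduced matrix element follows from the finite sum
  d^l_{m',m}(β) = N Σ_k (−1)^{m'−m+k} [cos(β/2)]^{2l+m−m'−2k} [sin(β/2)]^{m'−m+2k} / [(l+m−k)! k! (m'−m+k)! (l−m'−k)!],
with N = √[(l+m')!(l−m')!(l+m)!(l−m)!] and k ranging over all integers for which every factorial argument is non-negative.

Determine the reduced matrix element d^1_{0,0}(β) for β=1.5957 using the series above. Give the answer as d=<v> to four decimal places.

d=-0.0249

d^1_{0,0}(β=1.5957) via the finite sum:
With c≡cos(β/2)=0.698247 and s≡sin(β/2)=0.715857, N=[1·1·1·1]^{1/2}=1.000000
k: max(0,(0)−(0))=0 … min(1+(0),1−(0))=1
  k=0: (−1)^0·1.0000/(1)·0.6982^2·0.7159^0 = +0.487549
  k=1: (−1)^1·1.0000/(1)·0.6982^0·0.7159^2 = -0.512451
d^1_{0,0}(1.5957) = +0.487549 -0.512451 = -0.024901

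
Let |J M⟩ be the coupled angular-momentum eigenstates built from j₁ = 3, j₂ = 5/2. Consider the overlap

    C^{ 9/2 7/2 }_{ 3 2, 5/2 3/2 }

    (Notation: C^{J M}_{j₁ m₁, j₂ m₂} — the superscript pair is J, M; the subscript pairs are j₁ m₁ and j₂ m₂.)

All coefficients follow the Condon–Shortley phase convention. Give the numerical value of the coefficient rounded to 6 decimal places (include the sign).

+0.100504  (= +√(1/99))

j₁+j₂−J=1  J+j₁−j₂=5  J−j₁+j₂=4  j₁+j₂+J+1=11
(j₁±m₁, j₂±m₂, J±M) = (5,1,4,1,8,1)
P² = 921600/11
sum k=0..1:
  [0] +1/576 = 1/576
  [1] −1/720 = -1/720
S = 1/2880
C² = P²·S² = 1/99 ; C = +0.100504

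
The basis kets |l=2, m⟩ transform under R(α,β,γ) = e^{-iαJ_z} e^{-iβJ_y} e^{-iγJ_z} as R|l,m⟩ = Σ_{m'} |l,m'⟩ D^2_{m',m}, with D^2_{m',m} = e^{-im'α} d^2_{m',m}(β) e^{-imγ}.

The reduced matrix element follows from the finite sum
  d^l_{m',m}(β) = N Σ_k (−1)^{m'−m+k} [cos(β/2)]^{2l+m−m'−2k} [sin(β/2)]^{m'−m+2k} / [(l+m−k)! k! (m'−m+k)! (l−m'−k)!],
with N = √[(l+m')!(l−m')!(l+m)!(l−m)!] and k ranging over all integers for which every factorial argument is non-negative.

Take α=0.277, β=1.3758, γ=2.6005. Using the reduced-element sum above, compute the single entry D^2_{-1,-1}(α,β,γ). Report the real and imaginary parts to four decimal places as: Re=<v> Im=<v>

Re=0.3529 Im=-0.0954

Split into d^2_{-1,-1}(β=1.3758) × two z-phases.
c=cos(1.375800/2)=0.772581, s=sin(1.375800/2)=0.634916; N=√[1·6·1·6]=6.000000
Admissible k: 0..1 (factorial args all ≥0)
  k=0: (−1)^0·6.0000/(6)·0.7726^4·0.6349^0 = +0.356267
  k=1: (−1)^1·6.0000/(2)·0.7726^2·0.6349^2 = -0.721842
d^2_{-1,-1}(1.3758) = +0.356267 -0.721842 = -0.365574
Attach z-rotation phases: D = e^{-i(-1)(0.2770)}·(-0.365574)·e^{-i(-1)(2.6005)} = +0.352900-0.095427i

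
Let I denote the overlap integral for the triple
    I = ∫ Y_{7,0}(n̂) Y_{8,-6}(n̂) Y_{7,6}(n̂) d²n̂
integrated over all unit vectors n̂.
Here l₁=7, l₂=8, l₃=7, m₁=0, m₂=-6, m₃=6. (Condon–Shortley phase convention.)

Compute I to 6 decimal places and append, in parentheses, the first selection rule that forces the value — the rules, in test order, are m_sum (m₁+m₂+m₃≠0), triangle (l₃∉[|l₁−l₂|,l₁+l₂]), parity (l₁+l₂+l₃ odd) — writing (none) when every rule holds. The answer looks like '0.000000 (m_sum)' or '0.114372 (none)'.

0.134624 (none)

m-sum 0 ✓  L=22 even ✓  1≤7≤15 ✓
Π(2lᵢ+1) = 15×17×15 = 3825
triangle coeff Δ(7,8,7) = 1/22086194130
Σ_t [1,7]: t=1:−1/18289152000 t=2:+1/248832000 t=3:−1/24883200 t=4:+1/11943936 t=5:−1/24883200 t=6:+1/248832000 t=7:−1/18289152000 = 11/975421440
(3j)²=1750/289731 [(7 8 7; 0 0 0)], sign=-1
Σ_t [1,2]: t=1:−1/18289152000 t=2:+1/6967296000 = 13/146313216000
(3j)²=2197/222870 [(7 8 7; 0 -6 6)], sign=-1
⇒ 4πI² = 739375/3246473
I = (+1)√(739375/3246473/(4π)) = 0.13462371
No selection rule forces the value: the integral is nonzero (none).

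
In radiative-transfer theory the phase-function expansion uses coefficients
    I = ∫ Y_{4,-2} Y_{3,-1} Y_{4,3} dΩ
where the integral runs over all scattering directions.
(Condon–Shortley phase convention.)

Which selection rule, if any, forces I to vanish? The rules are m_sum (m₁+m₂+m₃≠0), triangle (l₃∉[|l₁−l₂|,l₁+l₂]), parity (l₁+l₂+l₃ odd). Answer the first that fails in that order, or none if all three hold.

Σmᵢ = 0  ✓
l₃∈[|l₁−l₂|,l₁+l₂]=[1,7], have l₃=4  ✓
Σlᵢ = 11 ⇒ odd  ✗

parity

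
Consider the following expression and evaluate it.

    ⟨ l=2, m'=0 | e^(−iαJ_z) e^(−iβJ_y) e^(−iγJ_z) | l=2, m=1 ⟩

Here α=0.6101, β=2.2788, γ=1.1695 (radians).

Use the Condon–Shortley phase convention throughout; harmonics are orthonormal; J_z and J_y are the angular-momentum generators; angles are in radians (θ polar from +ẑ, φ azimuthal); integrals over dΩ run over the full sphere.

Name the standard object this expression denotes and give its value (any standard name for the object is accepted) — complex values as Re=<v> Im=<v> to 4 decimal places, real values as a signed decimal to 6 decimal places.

Wigner D-matrix element, Re=-0.2363 Im=0.5570

This is a Wigner D-matrix element — the rotation-matrix element ⟨l m'| R(α,β,γ) |l m⟩ in the angular-momentum basis.
Split into d^2_{0,1}(β=2.2788) × two z-phases.
c=cos(2.278800/2)=0.418140, s=sin(2.278800/2)=0.908383; N=√[2·2·6·1]=4.898979
k∈{1,2} keeps every argument non-negative
  k=1: (−1)^0·4.8990/(2)·0.4181^3·0.9084^1 = +0.162670
  k=2: (−1)^1·4.8990/(2)·0.4181^1·0.9084^3 = -0.767721
d^2_{0,1}(2.2788) = +0.162670 -0.767721 = -0.605051
Phases: e^{-i·(0)·0.6101}=+1.000000+0.000000i, e^{-i·(1)·1.1695}=+0.390612-0.920555i ⇒ D=-0.236340+0.556983i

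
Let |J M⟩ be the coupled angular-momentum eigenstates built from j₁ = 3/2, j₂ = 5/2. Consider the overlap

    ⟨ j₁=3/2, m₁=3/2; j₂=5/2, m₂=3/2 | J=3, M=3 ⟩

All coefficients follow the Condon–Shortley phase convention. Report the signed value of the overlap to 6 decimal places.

√[7·1!2!4!/8! · 3!0!4!1!6!0!] = √(864)
  +(−1)^0/∏(0,1,0,4,2,0)! = 1/48  (running 1/48)
⟨..|..⟩ = √(864)·(1/48) = +0.612372

+0.612372  (= +√(3/8))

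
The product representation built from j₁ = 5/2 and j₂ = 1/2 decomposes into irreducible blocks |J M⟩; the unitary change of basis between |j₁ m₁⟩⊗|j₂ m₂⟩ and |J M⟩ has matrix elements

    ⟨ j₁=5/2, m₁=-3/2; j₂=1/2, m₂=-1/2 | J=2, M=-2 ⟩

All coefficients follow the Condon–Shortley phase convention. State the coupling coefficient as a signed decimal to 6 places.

+√(1/6) ≈ +0.408248

j₁+j₂−J=1  J+j₁−j₂=4  J−j₁+j₂=0  j₁+j₂+J+1=6
(j₁±m₁, j₂±m₂, J±M) = (1,4,0,1,0,4)
P² = 96
sum k=0..0:
  [0] +1/24 = 1/24
S = 1/24
C² = P²·S² = 1/6 ; C = +0.408248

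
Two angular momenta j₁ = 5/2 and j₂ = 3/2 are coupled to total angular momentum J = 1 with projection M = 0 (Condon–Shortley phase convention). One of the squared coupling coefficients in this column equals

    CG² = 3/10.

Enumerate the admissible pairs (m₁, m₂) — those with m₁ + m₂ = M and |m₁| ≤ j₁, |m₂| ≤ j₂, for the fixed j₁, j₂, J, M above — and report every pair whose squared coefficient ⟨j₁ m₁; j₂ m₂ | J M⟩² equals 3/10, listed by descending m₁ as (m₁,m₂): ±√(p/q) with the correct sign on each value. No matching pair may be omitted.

Admissible pairs with m₁+m₂ = M = 0: (-3/2,3/2), (-1/2,1/2), (1/2,-1/2), (3/2,-3/2)
  (m₁,m₂)=(3/2,-3/2): CG² = 1/5, CG = +√(1/5)
  (m₁,m₂)=(1/2,-1/2): CG² = 3/10, CG = −√(3/10)   ← matches the target
  (m₁,m₂)=(-1/2,1/2): CG² = 3/10, CG = +√(3/10)   ← matches the target
  (m₁,m₂)=(-3/2,3/2): CG² = 1/5, CG = −√(1/5)
Pairs with CG² = 3/10: (1/2,-1/2): −√(3/10); (-1/2,1/2): +√(3/10)

(1/2,-1/2): −√(3/10); (-1/2,1/2): +√(3/10)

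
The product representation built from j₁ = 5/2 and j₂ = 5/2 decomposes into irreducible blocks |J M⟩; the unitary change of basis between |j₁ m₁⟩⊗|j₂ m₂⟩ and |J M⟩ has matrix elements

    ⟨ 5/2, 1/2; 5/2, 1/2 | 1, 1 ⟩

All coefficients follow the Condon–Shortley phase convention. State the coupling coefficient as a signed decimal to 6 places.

j₁+j₂−J=4  J+j₁−j₂=1  J−j₁+j₂=1  j₁+j₂+J+1=7
(j₁±m₁, j₂±m₂, J±M) = (3,2,3,2,2,0)
P² = 144/35
sum k=2..2:
  [2] +1/4 = 1/4
S = 1/4
C² = P²·S² = 9/35 ; C = +0.507093

+√(9/35) ≈ +0.507093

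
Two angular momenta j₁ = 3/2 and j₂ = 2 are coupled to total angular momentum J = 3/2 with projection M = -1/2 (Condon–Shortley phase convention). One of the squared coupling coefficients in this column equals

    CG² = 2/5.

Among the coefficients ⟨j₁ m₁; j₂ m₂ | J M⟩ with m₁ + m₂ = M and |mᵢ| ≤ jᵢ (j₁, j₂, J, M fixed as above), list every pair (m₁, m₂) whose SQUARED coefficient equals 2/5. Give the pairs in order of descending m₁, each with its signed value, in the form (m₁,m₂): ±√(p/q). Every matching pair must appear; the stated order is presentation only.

Admissible pairs with m₁+m₂ = M = -1/2: (-3/2,1), (-1/2,0), (1/2,-1), (3/2,-2)
  (m₁,m₂)=(3/2,-2): CG² = 2/5, CG = +√(2/5)   ← matches the target
  (m₁,m₂)=(1/2,-1): CG² = 0/1, CG = 0
  (m₁,m₂)=(-1/2,0): CG² = 1/5, CG = −√(1/5)
  (m₁,m₂)=(-3/2,1): CG² = 2/5, CG = +√(2/5)   ← matches the target
Pairs with CG² = 2/5: (3/2,-2): +√(2/5); (-3/2,1): +√(2/5)

(3/2,-2): +√(2/5); (-3/2,1): +√(2/5)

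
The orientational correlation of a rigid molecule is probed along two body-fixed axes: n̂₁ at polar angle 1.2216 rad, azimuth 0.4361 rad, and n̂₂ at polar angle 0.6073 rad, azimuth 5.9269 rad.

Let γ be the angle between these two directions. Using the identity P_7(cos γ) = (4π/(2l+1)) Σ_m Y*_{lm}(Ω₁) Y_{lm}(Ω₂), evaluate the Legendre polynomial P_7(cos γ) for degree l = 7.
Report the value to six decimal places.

Term-by-term m-sum for l=7 (normalisation 4π/15 = 0.837758):
  m=-7: (-0.322138+0.028711i) × (-0.007859+0.005945i) = +0.002361-0.002141i  (running Σ = +0.002361-0.002141i)
  m=-6: (-0.381283+0.220843i) × (-0.028493+0.044757i) = +0.000980-0.023358i  (running Σ = +0.003341-0.025498i)
  m=-5: (-0.080312+0.114982i) × (-0.036056+0.168642i) = -0.016495-0.017690i  (running Σ = -0.013154-0.043188i)
  m=-4: (+0.049979-0.284994i) × (+0.053488+0.364621i) = +0.106588+0.002980i  (running Σ = +0.093433-0.040208i)
  m=-3: (-0.065892-0.245228i) × (+0.232673+0.423948i) = +0.088633-0.084993i  (running Σ = +0.182066-0.125201i)
  m=-2: (+0.124109+0.147768i) × (+0.185237+0.160047i) = -0.000660+0.047236i  (running Σ = +0.181406-0.077965i)
  m=-1: (+0.256140+0.119368i) × (-0.256405-0.095426i) = -0.054285-0.055049i  (running Σ = +0.127121-0.133014i)
  m=0: (-0.161996-0.000000i) × (-0.345612+0.000000i) = +0.055988+0.000000i  (running Σ = +0.183109-0.133014i)
  m=1: (-0.256140+0.119368i) × (+0.256405-0.095426i) = -0.054285+0.055049i  (running Σ = +0.128824-0.077965i)
  m=2: (+0.124109-0.147768i) × (+0.185237-0.160047i) = -0.000660-0.047236i  (running Σ = +0.128164-0.125201i)
  m=3: (+0.065892-0.245228i) × (-0.232673+0.423948i) = +0.088633+0.084993i  (running Σ = +0.216796-0.040208i)
  m=4: (+0.049979+0.284994i) × (+0.053488-0.364621i) = +0.106588-0.002980i  (running Σ = +0.323384-0.043188i)
  m=5: (+0.080312+0.114982i) × (+0.036056+0.168642i) = -0.016495+0.017690i  (running Σ = +0.306889-0.025498i)
  m=6: (-0.381283-0.220843i) × (-0.028493-0.044757i) = +0.000980+0.023358i  (running Σ = +0.307869-0.002141i)
  m=7: (+0.322138+0.028711i) × (+0.007859+0.005945i) = +0.002361+0.002141i  (running Σ = +0.310230-0.000000i)
Total Σ_m = +0.310230-0.000000i. Multiply by 0.837758: +0.259898-0.000000i. P_7(cos γ) = 0.259898

0.259898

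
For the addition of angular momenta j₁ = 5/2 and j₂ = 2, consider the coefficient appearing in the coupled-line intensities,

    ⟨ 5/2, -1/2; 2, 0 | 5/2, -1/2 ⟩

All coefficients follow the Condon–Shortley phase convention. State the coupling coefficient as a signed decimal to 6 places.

−√(8/35) ≈ -0.478091

j₁+j₂−J=2  J+j₁−j₂=3  J−j₁+j₂=2  j₁+j₂+J+1=8
(j₁±m₁, j₂±m₂, J±M) = (2,3,2,2,2,3)
P² = 72/35
sum k=0..2:
  [0] +1/24 = 1/24
  [1] −1/2 = -1/2
  [2] +1/8 = 1/8
S = -1/3
C² = P²·S² = 8/35 ; C = -0.478091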